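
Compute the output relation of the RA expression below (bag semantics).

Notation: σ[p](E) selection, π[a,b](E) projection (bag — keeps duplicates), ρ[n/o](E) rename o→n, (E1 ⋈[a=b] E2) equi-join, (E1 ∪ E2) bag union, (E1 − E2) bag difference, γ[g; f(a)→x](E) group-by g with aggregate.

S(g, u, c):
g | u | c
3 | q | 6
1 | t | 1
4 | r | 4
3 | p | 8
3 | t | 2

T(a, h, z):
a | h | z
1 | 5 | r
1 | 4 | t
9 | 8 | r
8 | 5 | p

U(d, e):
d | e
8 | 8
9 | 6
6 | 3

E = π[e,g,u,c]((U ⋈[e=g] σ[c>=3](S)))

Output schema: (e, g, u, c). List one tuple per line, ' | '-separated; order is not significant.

Subexpression sizes:
  U → 3
  S → 5
  σ[c>=3](S) → 3
  (U ⋈[e=g] σ[c>=3](S)) → 2
  π[e,g,u,c]((U ⋈[e=g] σ[c>=3](S))) → 2

== RESULT ==
e | g | u | c
3 | 3 | p | 8
3 | 3 | q | 6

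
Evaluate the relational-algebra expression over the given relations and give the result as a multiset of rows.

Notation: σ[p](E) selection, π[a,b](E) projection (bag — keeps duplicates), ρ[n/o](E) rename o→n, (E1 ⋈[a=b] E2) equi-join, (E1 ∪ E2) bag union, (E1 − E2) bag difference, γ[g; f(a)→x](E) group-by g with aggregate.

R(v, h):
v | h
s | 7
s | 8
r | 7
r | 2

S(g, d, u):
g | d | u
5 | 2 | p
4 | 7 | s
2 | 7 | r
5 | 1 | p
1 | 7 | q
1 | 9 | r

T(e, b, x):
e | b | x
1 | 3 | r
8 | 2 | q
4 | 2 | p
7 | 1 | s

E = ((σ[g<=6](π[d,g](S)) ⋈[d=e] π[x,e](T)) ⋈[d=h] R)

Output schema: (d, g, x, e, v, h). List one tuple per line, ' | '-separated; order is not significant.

Subexpression sizes:
  S → 6
  π[d,g](S) → 6
  σ[g<=6](π[d,g](S)) → 6
  T → 4
  π[x,e](T) → 4
  (σ[g<=6](π[d,g](S)) ⋈[d=e] π[x,e](T)) → 4
  R → 4
  ((σ[g<=6](π[d,g](S)) ⋈[d=e] π[x,e](T)) ⋈[d=h] R) → 6

== RESULT ==
d | g | x | e | v | h
7 | 1 | s | 7 | r | 7
7 | 1 | s | 7 | s | 7
7 | 2 | s | 7 | r | 7
7 | 2 | s | 7 | s | 7
7 | 4 | s | 7 | r | 7
7 | 4 | s | 7 | s | 7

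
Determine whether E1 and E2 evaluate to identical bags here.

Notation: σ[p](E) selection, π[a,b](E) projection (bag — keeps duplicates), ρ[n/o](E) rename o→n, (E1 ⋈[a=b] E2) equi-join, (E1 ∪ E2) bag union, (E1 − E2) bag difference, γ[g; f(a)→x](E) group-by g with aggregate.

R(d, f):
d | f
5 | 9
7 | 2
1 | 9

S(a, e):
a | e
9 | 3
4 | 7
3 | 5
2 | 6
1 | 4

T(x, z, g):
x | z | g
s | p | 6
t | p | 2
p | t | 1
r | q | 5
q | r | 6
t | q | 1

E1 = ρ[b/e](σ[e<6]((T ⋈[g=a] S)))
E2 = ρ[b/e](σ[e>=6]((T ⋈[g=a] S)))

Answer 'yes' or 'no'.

E1 subexpression sizes:
  T → 6
  S → 5
  (T ⋈[g=a] S) → 3
  σ[e<6]((T ⋈[g=a] S)) → 2
  ρ[b/e](σ[e<6]((T ⋈[g=a] S))) → 2
E2 subexpression sizes:
  T → 6
  S → 5
  (T ⋈[g=a] S) → 3
  σ[e>=6]((T ⋈[g=a] S)) → 1
  ρ[b/e](σ[e>=6]((T ⋈[g=a] S))) → 1

E1 result:
x | z | g | a | b
p | t | 1 | 1 | 4
t | q | 1 | 1 | 4
E2 result:
x | z | g | a | b
t | p | 2 | 2 | 6
Witness: ('t', 'p', 2, 2, 6) appears 0× in E1 but 1× in E2.

no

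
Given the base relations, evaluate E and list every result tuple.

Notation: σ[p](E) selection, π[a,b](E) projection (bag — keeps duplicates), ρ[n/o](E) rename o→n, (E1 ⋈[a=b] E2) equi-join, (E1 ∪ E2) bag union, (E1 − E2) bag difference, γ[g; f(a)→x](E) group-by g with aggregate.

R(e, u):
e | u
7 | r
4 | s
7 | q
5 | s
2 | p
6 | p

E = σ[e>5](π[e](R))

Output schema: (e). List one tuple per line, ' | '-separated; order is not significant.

Row counts bottom-up:
  R → 6
  π[e](R) → 6
  σ[e>5](π[e](R)) → 3

== RESULT ==
e
6
7
7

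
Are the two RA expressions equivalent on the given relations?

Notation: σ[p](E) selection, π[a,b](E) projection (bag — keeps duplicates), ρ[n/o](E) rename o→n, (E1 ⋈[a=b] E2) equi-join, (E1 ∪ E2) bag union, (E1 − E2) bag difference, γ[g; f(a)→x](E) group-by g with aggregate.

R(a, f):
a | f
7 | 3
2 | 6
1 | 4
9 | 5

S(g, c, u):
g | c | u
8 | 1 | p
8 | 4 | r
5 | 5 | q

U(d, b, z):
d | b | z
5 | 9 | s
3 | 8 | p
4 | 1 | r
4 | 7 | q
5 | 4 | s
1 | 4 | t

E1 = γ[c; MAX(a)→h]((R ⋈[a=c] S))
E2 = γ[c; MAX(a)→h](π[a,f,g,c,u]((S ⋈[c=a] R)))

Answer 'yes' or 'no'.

E1 per-node cardinality:
  R → 4
  S → 3
  (R ⋈[a=c] S) → 1
  γ[c; MAX(a)→h]((R ⋈[a=c] S)) → 1
E2 per-node cardinality:
  S → 3
  R → 4
  (S ⋈[c=a] R) → 1
  π[a,f,g,c,u]((S ⋈[c=a] R)) → 1
  γ[c; MAX(a)→h](π[a,f,g,c,u]((S ⋈[c=a] R))) → 1

E1 and E2 produce the same multiset:
c | h
1 | 1

yes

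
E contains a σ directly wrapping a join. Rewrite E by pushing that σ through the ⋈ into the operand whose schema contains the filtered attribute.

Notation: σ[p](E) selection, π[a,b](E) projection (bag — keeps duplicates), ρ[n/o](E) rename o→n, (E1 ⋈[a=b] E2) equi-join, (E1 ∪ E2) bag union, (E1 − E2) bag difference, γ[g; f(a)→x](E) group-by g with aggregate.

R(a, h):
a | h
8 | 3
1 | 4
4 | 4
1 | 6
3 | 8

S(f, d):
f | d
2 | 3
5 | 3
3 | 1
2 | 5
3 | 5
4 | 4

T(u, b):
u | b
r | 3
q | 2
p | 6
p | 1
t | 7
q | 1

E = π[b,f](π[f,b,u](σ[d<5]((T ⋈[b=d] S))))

σ filters on d, owned by the right side.
E' = π[b,f](π[f,b,u]((T ⋈[b=d] σ[d<5](S))))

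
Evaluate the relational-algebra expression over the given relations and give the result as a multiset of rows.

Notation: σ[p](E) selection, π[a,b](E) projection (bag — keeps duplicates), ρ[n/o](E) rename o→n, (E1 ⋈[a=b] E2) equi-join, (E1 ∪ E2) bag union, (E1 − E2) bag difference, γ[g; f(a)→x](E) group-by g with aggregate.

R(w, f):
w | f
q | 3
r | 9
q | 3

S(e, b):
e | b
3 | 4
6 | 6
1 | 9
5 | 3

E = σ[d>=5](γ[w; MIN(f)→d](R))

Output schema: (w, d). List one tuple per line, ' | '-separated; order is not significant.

Row counts bottom-up:
  R → 3
  γ[w; MIN(f)→d](R) → 2
  σ[d>=5](γ[w; MIN(f)→d](R)) → 1

== RESULT ==
w | d
r | 9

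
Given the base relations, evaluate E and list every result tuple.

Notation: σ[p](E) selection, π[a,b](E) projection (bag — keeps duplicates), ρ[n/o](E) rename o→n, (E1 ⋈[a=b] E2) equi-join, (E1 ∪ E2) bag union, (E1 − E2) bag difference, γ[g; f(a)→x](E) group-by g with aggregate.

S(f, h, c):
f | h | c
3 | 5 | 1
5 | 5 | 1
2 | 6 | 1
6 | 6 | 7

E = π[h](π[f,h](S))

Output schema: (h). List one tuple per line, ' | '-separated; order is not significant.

Stepwise |·|:
  S → 4
  π[f,h](S) → 4
  π[h](π[f,h](S)) → 4

== RESULT ==
h
5
5
6
6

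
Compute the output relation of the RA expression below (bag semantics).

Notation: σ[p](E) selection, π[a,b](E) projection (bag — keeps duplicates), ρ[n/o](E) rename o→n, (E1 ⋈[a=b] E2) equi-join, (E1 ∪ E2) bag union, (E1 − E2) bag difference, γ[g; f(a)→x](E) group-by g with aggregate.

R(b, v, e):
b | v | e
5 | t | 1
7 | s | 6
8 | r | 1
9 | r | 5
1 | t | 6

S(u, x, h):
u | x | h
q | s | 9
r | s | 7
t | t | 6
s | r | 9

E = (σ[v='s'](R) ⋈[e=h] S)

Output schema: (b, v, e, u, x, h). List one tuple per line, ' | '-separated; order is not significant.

Stepwise |·|:
  R → 5
  σ[v='s'](R) → 1
  S → 4
  (σ[v='s'](R) ⋈[e=h] S) → 1

== RESULT ==
b | v | e | u | x | h
7 | s | 6 | t | t | 6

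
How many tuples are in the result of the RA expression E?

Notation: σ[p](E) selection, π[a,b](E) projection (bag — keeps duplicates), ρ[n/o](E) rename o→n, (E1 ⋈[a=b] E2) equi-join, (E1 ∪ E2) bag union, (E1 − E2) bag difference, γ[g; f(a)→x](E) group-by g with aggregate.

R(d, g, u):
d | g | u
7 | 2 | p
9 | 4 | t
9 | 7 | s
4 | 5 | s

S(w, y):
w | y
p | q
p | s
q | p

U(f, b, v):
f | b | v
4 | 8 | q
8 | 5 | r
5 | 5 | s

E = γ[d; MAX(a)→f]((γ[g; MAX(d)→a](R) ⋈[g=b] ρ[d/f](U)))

Row counts bottom-up:
  R → 4
  γ[g; MAX(d)→a](R) → 4
  U → 3
  ρ[d/f](U) → 3
  (γ[g; MAX(d)→a](R) ⋈[g=b] ρ[d/f](U)) → 2
  γ[d; MAX(a)→f]((γ[g; MAX(d)→a](R) ⋈[g=b] ρ[d/f](U))) → 2

|E| = 2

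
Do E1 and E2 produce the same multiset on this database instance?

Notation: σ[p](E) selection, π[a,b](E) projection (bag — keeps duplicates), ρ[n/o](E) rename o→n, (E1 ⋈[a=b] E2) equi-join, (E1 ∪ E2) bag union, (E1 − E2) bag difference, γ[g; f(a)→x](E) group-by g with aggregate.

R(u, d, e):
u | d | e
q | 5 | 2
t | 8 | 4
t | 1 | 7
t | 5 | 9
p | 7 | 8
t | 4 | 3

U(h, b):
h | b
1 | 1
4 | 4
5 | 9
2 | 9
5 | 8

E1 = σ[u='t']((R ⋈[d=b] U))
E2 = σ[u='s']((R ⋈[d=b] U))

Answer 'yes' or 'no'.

E1 subexpression sizes:
  R → 6
  U → 5
  (R ⋈[d=b] U) → 3
  σ[u='t']((R ⋈[d=b] U)) → 3
E2 subexpression sizes:
  R → 6
  U → 5
  (R ⋈[d=b] U) → 3
  σ[u='s']((R ⋈[d=b] U)) → 0

E1 result:
u | d | e | h | b
t | 1 | 7 | 1 | 1
t | 4 | 3 | 4 | 4
t | 8 | 4 | 5 | 8
E2 result:
u | d | e | h | b
(0 rows)
Witness: ('t', 8, 4, 5, 8) appears 1× in E1 but 0× in E2.

no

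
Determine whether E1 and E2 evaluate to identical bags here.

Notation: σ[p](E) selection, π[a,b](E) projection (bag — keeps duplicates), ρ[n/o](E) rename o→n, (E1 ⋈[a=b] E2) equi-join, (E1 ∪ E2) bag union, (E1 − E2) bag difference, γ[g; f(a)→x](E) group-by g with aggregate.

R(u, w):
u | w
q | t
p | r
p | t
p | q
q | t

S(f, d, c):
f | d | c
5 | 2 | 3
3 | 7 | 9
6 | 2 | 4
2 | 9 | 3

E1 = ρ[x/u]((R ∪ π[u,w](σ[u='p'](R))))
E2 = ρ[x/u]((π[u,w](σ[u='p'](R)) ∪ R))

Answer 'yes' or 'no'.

E1 per-node cardinality:
  R → 5
  R → 5
  σ[u='p'](R) → 3
  π[u,w](σ[u='p'](R)) → 3
  (R ∪ π[u,w](σ[u='p'](R))) → 8
  ρ[x/u]((R ∪ π[u,w](σ[u='p'](R)))) → 8
E2 per-node cardinality:
  R → 5
  σ[u='p'](R) → 3
  π[u,w](σ[u='p'](R)) → 3
  R → 5
  (π[u,w](σ[u='p'](R)) ∪ R) → 8
  ρ[x/u]((π[u,w](σ[u='p'](R)) ∪ R)) → 8

E1 and E2 produce the same multiset:
x | w
p | q
p | q
p | r
p | r
p | t
p | t
q | t
q | t

yes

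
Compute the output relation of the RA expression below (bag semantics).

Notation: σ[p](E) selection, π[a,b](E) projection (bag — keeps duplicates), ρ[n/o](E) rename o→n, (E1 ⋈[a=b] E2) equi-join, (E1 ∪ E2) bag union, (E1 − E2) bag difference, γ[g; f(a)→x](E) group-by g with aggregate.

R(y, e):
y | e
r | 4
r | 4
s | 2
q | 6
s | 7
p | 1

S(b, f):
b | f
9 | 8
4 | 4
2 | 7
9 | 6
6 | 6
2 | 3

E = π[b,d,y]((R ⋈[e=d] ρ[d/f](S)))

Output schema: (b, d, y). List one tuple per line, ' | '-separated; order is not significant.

Subexpression sizes:
  R → 6
  S → 6
  ρ[d/f](S) → 6
  (R ⋈[e=d] ρ[d/f](S)) → 5
  π[b,d,y]((R ⋈[e=d] ρ[d/f](S))) → 5

== RESULT ==
b | d | y
2 | 7 | s
4 | 4 | r
4 | 4 | r
6 | 6 | q
9 | 6 | q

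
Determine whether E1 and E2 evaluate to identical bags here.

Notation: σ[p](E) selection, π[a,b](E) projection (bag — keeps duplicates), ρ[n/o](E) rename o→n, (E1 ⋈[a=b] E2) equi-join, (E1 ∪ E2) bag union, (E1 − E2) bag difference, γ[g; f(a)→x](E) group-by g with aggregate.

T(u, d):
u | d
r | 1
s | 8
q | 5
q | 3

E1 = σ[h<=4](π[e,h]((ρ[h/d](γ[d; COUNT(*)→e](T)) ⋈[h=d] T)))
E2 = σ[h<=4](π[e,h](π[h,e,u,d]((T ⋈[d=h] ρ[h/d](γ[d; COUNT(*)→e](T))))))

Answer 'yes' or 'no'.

E1 row counts bottom-up:
  T → 4
  γ[d; COUNT(*)→e](T) → 4
  ρ[h/d](γ[d; COUNT(*)→e](T)) → 4
  T → 4
  (ρ[h/d](γ[d; COUNT(*)→e](T)) ⋈[h=d] T) → 4
  π[e,h]((ρ[h/d](γ[d; COUNT(*)→e](T)) ⋈[h=d] T)) → 4
  σ[h<=4](π[e,h]((ρ[h/d](γ[d; COUNT(*)→e](T)) ⋈[h=d] T))) → 2
E2 row counts bottom-up:
  T → 4
  T → 4
  γ[d; COUNT(*)→e](T) → 4
  ρ[h/d](γ[d; COUNT(*)→e](T)) → 4
  (T ⋈[d=h] ρ[h/d](γ[d; COUNT(*)→e](T))) → 4
  π[h,e,u,d]((T ⋈[d=h] ρ[h/d](γ[d; COUNT(*)→e](T)))) → 4
  π[e,h](π[h,e,u,d]((T ⋈[d=h] ρ[h/d](γ[d; COUNT(*)→e](T))))) → 4
  σ[h<=4](π[e,h](π[h,e,u,d]((T ⋈[d=h] ρ[h/d](γ[d; COUNT(*)→e](T)))))) → 2

E1 and E2 produce the same multiset:
e | h
1 | 1
1 | 3

yes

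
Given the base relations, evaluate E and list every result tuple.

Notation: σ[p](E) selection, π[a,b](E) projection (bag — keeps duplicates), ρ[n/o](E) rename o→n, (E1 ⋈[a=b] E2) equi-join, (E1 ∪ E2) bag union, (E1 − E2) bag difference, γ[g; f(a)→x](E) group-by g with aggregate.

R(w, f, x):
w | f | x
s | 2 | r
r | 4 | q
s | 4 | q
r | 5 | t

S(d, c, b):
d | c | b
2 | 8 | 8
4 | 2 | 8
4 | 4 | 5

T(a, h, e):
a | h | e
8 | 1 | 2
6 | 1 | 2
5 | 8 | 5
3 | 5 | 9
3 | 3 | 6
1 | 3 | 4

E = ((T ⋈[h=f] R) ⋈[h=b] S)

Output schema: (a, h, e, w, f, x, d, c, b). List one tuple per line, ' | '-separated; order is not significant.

Subexpression sizes:
  T → 6
  R → 4
  (T ⋈[h=f] R) → 1
  S → 3
  ((T ⋈[h=f] R) ⋈[h=b] S) → 1

== RESULT ==
a | h | e | w | f | x | d | c | b
3 | 5 | 9 | r | 5 | t | 4 | 4 | 5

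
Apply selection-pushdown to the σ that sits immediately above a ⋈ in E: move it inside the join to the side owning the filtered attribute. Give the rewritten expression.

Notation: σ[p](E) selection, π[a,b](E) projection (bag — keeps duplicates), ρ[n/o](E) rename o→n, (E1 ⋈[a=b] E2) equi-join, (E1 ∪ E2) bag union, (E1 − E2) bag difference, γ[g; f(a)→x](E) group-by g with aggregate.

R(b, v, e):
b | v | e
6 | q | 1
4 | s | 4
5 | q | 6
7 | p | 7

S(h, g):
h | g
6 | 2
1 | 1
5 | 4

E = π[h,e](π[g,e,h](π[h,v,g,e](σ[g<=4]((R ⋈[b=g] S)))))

σ filters on g, owned by the right side.
E' = π[h,e](π[g,e,h](π[h,v,g,e]((R ⋈[b=g] σ[g<=4](S)))))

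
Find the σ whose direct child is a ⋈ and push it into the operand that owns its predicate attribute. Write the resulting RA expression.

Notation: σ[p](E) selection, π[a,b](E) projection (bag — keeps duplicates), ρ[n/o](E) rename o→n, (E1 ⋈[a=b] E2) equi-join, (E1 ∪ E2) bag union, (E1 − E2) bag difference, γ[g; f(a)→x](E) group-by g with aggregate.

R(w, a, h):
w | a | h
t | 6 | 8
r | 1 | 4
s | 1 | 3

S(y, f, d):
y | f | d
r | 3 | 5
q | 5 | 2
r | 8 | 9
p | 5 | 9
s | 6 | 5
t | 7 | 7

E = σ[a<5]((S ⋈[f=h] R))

σ filters on a, owned by the right side.
E' = (S ⋈[f=h] σ[a<5](R))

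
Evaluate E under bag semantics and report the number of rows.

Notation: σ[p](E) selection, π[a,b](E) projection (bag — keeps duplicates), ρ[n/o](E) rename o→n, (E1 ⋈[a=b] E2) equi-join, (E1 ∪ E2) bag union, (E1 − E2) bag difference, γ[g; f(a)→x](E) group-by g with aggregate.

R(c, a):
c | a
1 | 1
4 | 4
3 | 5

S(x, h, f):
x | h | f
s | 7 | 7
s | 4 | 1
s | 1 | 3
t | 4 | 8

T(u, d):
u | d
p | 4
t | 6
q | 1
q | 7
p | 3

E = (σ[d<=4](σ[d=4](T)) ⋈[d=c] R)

Per-node cardinality:
  T → 5
  σ[d=4](T) → 1
  σ[d<=4](σ[d=4](T)) → 1
  R → 3
  (σ[d<=4](σ[d=4](T)) ⋈[d=c] R) → 1

|E| = 1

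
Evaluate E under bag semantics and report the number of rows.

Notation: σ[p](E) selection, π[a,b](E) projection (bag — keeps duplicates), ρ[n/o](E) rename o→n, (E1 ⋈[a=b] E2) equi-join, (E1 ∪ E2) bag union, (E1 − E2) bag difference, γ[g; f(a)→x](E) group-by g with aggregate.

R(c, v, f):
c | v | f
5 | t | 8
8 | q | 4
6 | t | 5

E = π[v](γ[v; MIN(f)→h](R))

Subexpression sizes:
  R → 3
  γ[v; MIN(f)→h](R) → 2
  π[v](γ[v; MIN(f)→h](R)) → 2

|E| = 2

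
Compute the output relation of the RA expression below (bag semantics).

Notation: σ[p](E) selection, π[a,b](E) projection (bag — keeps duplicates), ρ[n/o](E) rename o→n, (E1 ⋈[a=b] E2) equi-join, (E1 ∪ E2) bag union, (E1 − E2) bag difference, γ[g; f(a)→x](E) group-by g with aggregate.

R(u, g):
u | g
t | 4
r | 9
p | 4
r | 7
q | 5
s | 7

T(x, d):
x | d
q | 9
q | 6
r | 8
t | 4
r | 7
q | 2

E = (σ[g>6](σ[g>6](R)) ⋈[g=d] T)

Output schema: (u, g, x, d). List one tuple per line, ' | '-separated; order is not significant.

Per-node cardinality:
  R → 6
  σ[g>6](R) → 3
  σ[g>6](σ[g>6](R)) → 3
  T → 6
  (σ[g>6](σ[g>6](R)) ⋈[g=d] T) → 3

== RESULT ==
u | g | x | d
r | 7 | r | 7
r | 9 | q | 9
s | 7 | r | 7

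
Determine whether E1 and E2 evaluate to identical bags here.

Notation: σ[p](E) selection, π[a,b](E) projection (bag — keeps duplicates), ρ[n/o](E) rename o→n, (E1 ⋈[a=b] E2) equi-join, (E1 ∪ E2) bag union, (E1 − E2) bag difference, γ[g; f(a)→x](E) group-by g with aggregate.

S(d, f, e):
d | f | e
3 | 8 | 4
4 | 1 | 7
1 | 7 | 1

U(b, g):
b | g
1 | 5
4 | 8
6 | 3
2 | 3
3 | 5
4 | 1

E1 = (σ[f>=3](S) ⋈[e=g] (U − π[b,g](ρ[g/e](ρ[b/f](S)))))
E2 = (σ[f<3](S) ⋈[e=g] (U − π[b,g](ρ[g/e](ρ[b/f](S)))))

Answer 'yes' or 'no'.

E1 subexpression sizes:
  S → 3
  σ[f>=3](S) → 2
  U → 6
  S → 3
  ρ[b/f](S) → 3
  ρ[g/e](ρ[b/f](S)) → 3
  π[b,g](ρ[g/e](ρ[b/f](S))) → 3
  (U − π[b,g](ρ[g/e](ρ[b/f](S)))) → 6
  (σ[f>=3](S) ⋈[e=g] (U − π[b,g](ρ[g/e](ρ[b/f](S))))) → 1
E2 subexpression sizes:
  S → 3
  σ[f<3](S) → 1
  U → 6
  S → 3
  ρ[b/f](S) → 3
  ρ[g/e](ρ[b/f](S)) → 3
  π[b,g](ρ[g/e](ρ[b/f](S))) → 3
  (U − π[b,g](ρ[g/e](ρ[b/f](S)))) → 6
  (σ[f<3](S) ⋈[e=g] (U − π[b,g](ρ[g/e](ρ[b/f](S))))) → 0

E1 result:
d | f | e | b | g
1 | 7 | 1 | 4 | 1
E2 result:
d | f | e | b | g
(0 rows)
Witness: (1, 7, 1, 4, 1) appears 1× in E1 but 0× in E2.

no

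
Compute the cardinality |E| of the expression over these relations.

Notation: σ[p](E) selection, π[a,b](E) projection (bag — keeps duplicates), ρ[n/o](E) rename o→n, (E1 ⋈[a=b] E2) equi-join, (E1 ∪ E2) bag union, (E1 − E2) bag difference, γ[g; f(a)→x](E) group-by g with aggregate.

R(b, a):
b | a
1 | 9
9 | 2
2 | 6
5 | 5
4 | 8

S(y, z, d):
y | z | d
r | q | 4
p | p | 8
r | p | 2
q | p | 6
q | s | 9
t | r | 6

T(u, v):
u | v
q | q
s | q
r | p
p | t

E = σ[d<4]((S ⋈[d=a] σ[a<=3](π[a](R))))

Per-node cardinality:
  S → 6
  R → 5
  π[a](R) → 5
  σ[a<=3](π[a](R)) → 1
  (S ⋈[d=a] σ[a<=3](π[a](R))) → 1
  σ[d<4]((S ⋈[d=a] σ[a<=3](π[a](R)))) → 1

|E| = 1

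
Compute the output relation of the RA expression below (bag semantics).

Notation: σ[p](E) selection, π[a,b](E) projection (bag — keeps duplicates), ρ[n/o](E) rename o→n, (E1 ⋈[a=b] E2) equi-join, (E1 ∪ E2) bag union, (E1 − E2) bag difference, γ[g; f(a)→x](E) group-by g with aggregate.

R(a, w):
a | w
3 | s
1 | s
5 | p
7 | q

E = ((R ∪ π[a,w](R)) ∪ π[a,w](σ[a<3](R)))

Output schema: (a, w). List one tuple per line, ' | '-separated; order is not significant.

Stepwise |·|:
  R → 4
  R → 4
  π[a,w](R) → 4
  (R ∪ π[a,w](R)) → 8
  R → 4
  σ[a<3](R) → 1
  π[a,w](σ[a<3](R)) → 1
  ((R ∪ π[a,w](R)) ∪ π[a,w](σ[a<3](R))) → 9

== RESULT ==
a | w
1 | s
1 | s
1 | s
3 | s
3 | s
5 | p
5 | p
7 | q
7 | q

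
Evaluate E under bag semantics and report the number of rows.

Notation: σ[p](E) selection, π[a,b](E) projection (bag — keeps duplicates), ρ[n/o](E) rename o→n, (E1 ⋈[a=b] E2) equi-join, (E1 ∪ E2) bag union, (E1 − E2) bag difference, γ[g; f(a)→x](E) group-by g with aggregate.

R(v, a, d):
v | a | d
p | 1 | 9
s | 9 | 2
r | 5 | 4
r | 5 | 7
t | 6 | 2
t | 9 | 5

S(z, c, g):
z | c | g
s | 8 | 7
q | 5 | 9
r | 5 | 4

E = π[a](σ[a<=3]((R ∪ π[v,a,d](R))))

Subexpression sizes:
  R → 6
  R → 6
  π[v,a,d](R) → 6
  (R ∪ π[v,a,d](R)) → 12
  σ[a<=3]((R ∪ π[v,a,d](R))) → 2
  π[a](σ[a<=3]((R ∪ π[v,a,d](R)))) → 2

|E| = 2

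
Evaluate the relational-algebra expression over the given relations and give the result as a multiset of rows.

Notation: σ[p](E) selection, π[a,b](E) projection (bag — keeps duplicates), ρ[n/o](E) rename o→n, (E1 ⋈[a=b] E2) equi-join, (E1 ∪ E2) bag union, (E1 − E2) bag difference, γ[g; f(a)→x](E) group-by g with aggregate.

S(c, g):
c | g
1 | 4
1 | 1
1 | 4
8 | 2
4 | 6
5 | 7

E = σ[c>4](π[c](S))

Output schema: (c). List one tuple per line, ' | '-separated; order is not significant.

Subexpression sizes:
  S → 6
  π[c](S) → 6
  σ[c>4](π[c](S)) → 2

== RESULT ==
c
5
8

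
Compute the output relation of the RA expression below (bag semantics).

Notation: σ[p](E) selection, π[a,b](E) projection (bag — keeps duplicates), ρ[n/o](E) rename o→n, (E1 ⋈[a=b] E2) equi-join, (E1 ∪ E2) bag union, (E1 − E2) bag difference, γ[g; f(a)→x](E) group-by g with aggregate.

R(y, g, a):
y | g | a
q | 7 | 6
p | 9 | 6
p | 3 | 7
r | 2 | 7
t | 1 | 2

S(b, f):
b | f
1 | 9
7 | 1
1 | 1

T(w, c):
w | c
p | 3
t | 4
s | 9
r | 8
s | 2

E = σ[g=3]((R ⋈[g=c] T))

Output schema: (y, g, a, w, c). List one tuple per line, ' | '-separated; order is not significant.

Subexpression sizes:
  R → 5
  T → 5
  (R ⋈[g=c] T) → 3
  σ[g=3]((R ⋈[g=c] T)) → 1

== RESULT ==
y | g | a | w | c
p | 3 | 7 | p | 3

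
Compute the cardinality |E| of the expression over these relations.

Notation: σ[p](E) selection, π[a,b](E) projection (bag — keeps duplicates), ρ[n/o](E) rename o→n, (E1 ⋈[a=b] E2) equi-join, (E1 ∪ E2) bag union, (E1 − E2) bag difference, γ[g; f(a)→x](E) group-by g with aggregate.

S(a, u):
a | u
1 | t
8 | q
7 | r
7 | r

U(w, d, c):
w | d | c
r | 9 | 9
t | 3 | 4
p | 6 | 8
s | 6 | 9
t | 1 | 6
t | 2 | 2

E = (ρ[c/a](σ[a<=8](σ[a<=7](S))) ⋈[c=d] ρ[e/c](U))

Subexpression sizes:
  S → 4
  σ[a<=7](S) → 3
  σ[a<=8](σ[a<=7](S)) → 3
  ρ[c/a](σ[a<=8](σ[a<=7](S))) → 3
  U → 6
  ρ[e/c](U) → 6
  (ρ[c/a](σ[a<=8](σ[a<=7](S))) ⋈[c=d] ρ[e/c](U)) → 1

|E| = 1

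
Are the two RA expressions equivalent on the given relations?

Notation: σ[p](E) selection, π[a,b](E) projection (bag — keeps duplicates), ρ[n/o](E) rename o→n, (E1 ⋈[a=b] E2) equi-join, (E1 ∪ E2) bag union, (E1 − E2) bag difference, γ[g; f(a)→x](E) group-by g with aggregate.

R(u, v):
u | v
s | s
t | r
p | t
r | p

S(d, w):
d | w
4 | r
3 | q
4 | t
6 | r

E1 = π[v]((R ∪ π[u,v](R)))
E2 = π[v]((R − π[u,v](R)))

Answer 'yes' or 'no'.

E1 per-node cardinality:
  R → 4
  R → 4
  π[u,v](R) → 4
  (R ∪ π[u,v](R)) → 8
  π[v]((R ∪ π[u,v](R))) → 8
E2 per-node cardinality:
  R → 4
  R → 4
  π[u,v](R) → 4
  (R − π[u,v](R)) → 0
  π[v]((R − π[u,v](R))) → 0

E1 result:
v
p
p
r
r
s
s
t
t
E2 result:
v
(0 rows)
Witness: ('p',) appears 2× in E1 but 0× in E2.

no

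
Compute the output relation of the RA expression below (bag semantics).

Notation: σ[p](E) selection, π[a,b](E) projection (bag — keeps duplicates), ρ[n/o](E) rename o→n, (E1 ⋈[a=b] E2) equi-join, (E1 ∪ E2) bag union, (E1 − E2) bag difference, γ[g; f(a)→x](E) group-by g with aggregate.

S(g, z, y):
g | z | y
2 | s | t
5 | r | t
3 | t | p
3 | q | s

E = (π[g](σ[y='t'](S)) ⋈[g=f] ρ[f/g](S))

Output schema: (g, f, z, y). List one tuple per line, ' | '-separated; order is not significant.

Subexpression sizes:
  S → 4
  σ[y='t'](S) → 2
  π[g](σ[y='t'](S)) → 2
  S → 4
  ρ[f/g](S) → 4
  (π[g](σ[y='t'](S)) ⋈[g=f] ρ[f/g](S)) → 2

== RESULT ==
g | f | z | y
2 | 2 | s | t
5 | 5 | r | t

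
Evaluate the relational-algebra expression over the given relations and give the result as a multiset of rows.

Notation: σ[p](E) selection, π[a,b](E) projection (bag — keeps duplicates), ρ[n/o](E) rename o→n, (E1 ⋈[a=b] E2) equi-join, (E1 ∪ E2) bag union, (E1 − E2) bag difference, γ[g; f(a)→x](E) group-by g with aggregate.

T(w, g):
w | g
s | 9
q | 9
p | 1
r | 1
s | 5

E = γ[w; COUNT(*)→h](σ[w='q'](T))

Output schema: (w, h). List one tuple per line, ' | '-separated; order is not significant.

Subexpression sizes:
  T → 5
  σ[w='q'](T) → 1
  γ[w; COUNT(*)→h](σ[w='q'](T)) → 1

== RESULT ==
w | h
q | 1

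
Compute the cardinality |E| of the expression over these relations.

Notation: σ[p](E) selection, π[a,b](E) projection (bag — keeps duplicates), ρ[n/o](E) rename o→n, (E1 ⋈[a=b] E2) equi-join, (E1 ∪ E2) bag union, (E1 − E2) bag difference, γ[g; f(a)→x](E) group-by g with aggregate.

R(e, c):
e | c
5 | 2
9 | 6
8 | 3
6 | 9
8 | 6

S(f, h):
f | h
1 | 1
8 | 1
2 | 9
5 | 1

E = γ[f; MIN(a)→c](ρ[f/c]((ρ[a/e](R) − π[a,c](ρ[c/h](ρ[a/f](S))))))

Row counts bottom-up:
  R → 5
  ρ[a/e](R) → 5
  S → 4
  ρ[a/f](S) → 4
  ρ[c/h](ρ[a/f](S)) → 4
  π[a,c](ρ[c/h](ρ[a/f](S))) → 4
  (ρ[a/e](R) − π[a,c](ρ[c/h](ρ[a/f](S)))) → 5
  ρ[f/c]((ρ[a/e](R) − π[a,c](ρ[c/h](ρ[a/f](S))))) → 5
  γ[f; MIN(a)→c](ρ[f/c]((ρ[a/e](R) − π[a,c](ρ[c/h](ρ[a/f](S)))))) → 4

|E| = 4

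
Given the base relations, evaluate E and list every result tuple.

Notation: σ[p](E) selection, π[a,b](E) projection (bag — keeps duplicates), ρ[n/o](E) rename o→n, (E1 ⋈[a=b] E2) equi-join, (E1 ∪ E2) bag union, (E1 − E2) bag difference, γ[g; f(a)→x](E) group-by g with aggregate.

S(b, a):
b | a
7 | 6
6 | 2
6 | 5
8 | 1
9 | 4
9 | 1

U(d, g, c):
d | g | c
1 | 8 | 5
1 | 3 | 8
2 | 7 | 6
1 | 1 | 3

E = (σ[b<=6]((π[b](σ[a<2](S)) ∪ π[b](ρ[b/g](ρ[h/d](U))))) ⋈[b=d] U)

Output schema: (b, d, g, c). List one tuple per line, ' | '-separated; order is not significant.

Stepwise |·|:
  S → 6
  σ[a<2](S) → 2
  π[b](σ[a<2](S)) → 2
  U → 4
  ρ[h/d](U) → 4
  ρ[b/g](ρ[h/d](U)) → 4
  π[b](ρ[b/g](ρ[h/d](U))) → 4
  (π[b](σ[a<2](S)) ∪ π[b](ρ[b/g](ρ[h/d](U)))) → 6
  σ[b<=6]((π[b](σ[a<2](S)) ∪ π[b](ρ[b/g](ρ[h/d](U))))) → 2
  U → 4
  (σ[b<=6]((π[b](σ[a<2](S)) ∪ π[b](ρ[b/g](ρ[h/d](U))))) ⋈[b=d] U) → 3

== RESULT ==
b | d | g | c
1 | 1 | 1 | 3
1 | 1 | 3 | 8
1 | 1 | 8 | 5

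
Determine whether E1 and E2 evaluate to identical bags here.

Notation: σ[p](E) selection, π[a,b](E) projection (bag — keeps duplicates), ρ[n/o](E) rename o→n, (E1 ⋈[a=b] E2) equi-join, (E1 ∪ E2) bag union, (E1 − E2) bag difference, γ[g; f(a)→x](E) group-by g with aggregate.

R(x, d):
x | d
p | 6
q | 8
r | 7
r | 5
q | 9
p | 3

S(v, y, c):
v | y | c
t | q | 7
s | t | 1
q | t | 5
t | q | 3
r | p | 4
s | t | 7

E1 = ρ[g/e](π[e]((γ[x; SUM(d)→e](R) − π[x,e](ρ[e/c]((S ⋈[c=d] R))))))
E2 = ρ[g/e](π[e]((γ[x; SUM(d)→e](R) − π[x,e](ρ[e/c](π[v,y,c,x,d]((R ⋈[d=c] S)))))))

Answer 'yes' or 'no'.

E1 row counts bottom-up:
  R → 6
  γ[x; SUM(d)→e](R) → 3
  S → 6
  R → 6
  (S ⋈[c=d] R) → 4
  ρ[e/c]((S ⋈[c=d] R)) → 4
  π[x,e](ρ[e/c]((S ⋈[c=d] R))) → 4
  (γ[x; SUM(d)→e](R) − π[x,e](ρ[e/c]((S ⋈[c=d] R)))) → 3
  π[e]((γ[x; SUM(d)→e](R) − π[x,e](ρ[e/c]((S ⋈[c=d] R))))) → 3
  ρ[g/e](π[e]((γ[x; SUM(d)→e](R) − π[x,e](ρ[e/c]((S ⋈[c=d] R)))))) → 3
E2 row counts bottom-up:
  R → 6
  γ[x; SUM(d)→e](R) → 3
  R → 6
  S → 6
  (R ⋈[d=c] S) → 4
  π[v,y,c,x,d]((R ⋈[d=c] S)) → 4
  ρ[e/c](π[v,y,c,x,d]((R ⋈[d=c] S))) → 4
  π[x,e](ρ[e/c](π[v,y,c,x,d]((R ⋈[d=c] S)))) → 4
  (γ[x; SUM(d)→e](R) − π[x,e](ρ[e/c](π[v,y,c,x,d]((R ⋈[d=c] S))))) → 3
  π[e]((γ[x; SUM(d)→e](R) − π[x,e](ρ[e/c](π[v,y,c,x,d]((R ⋈[d=c] S)))))) → 3
  ρ[g/e](π[e]((γ[x; SUM(d)→e](R) − π[x,e](ρ[e/c](π[v,y,c,x,d]((R ⋈[d=c] S))))))) → 3

E1 and E2 produce the same multiset:
g
9
12
17

yes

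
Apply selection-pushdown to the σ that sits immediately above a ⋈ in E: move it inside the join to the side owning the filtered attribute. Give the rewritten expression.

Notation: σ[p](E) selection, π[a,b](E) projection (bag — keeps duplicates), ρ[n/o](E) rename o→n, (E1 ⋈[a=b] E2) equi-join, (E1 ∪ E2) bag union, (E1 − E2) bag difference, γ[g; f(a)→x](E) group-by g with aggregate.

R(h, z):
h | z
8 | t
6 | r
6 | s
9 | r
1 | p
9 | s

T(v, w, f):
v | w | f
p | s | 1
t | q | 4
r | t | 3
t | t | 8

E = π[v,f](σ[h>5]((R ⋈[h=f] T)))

σ filters on h, owned by the left side.
E' = π[v,f]((σ[h>5](R) ⋈[h=f] T))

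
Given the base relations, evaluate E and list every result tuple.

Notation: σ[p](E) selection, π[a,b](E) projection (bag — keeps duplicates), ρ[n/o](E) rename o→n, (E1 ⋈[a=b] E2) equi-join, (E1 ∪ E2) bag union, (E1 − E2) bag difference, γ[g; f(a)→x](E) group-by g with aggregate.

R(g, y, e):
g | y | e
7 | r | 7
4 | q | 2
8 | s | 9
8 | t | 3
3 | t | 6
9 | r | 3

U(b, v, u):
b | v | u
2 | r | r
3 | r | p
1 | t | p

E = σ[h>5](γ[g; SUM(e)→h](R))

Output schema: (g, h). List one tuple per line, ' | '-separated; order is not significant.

Row counts bottom-up:
  R → 6
  γ[g; SUM(e)→h](R) → 5
  σ[h>5](γ[g; SUM(e)→h](R)) → 3

== RESULT ==
g | h
3 | 6
7 | 7
8 | 12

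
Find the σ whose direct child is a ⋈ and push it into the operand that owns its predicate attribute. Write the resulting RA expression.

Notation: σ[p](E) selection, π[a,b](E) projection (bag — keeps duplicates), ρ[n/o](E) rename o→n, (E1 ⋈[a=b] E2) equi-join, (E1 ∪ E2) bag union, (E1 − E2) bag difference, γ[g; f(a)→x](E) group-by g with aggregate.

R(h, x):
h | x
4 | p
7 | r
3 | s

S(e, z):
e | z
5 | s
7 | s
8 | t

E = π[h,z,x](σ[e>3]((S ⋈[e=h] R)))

σ filters on e, owned by the left side.
E' = π[h,z,x]((σ[e>3](S) ⋈[e=h] R))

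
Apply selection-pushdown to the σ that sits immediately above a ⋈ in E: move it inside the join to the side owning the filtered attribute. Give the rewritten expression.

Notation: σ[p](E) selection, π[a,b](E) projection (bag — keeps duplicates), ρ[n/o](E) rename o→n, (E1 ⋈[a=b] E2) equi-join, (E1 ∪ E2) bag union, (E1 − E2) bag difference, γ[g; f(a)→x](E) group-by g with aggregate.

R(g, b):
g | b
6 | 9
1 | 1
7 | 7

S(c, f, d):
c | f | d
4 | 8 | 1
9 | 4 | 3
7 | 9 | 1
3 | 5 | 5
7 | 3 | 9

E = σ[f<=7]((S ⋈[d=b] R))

σ filters on f, owned by the left side.
E' = (σ[f<=7](S) ⋈[d=b] R)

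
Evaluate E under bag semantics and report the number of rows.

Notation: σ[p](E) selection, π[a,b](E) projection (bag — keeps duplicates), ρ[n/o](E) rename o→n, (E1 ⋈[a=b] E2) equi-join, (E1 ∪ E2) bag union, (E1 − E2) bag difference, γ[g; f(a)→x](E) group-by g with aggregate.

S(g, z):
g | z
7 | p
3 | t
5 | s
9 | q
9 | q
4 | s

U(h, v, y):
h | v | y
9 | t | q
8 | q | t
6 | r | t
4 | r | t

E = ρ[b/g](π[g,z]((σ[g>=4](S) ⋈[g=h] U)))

Row counts bottom-up:
  S → 6
  σ[g>=4](S) → 5
  U → 4
  (σ[g>=4](S) ⋈[g=h] U) → 3
  π[g,z]((σ[g>=4](S) ⋈[g=h] U)) → 3
  ρ[b/g](π[g,z]((σ[g>=4](S) ⋈[g=h] U))) → 3

|E| = 3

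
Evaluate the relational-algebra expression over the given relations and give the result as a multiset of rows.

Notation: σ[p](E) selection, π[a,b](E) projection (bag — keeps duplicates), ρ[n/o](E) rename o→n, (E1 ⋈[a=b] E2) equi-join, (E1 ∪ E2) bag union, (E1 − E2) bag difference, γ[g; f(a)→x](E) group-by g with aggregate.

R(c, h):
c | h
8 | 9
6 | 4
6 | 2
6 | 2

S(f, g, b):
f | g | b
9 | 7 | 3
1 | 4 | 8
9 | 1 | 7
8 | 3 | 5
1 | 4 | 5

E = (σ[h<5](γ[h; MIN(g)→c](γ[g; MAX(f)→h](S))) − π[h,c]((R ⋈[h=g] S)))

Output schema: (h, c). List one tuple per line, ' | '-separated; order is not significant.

Subexpression sizes:
  S → 5
  γ[g; MAX(f)→h](S) → 4
  γ[h; MIN(g)→c](γ[g; MAX(f)→h](S)) → 3
  σ[h<5](γ[h; MIN(g)→c](γ[g; MAX(f)→h](S))) → 1
  R → 4
  S → 5
  (R ⋈[h=g] S) → 2
  π[h,c]((R ⋈[h=g] S)) → 2
  (σ[h<5](γ[h; MIN(g)→c](γ[g; MAX(f)→h](S))) − π[h,c]((R ⋈[h=g] S))) → 1

== RESULT ==
h | c
1 | 4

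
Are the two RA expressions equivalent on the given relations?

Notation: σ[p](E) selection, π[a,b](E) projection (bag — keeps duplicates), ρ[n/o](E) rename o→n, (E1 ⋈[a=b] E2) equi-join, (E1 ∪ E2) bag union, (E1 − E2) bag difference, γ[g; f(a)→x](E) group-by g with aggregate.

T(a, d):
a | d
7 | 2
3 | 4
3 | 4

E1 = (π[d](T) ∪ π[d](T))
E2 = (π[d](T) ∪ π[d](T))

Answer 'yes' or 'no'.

E1 row counts bottom-up:
  T → 3
  π[d](T) → 3
  T → 3
  π[d](T) → 3
  (π[d](T) ∪ π[d](T)) → 6
E2 row counts bottom-up:
  T → 3
  π[d](T) → 3
  T → 3
  π[d](T) → 3
  (π[d](T) ∪ π[d](T)) → 6

E1 and E2 produce the same multiset:
d
2
2
4
4
4
4

yes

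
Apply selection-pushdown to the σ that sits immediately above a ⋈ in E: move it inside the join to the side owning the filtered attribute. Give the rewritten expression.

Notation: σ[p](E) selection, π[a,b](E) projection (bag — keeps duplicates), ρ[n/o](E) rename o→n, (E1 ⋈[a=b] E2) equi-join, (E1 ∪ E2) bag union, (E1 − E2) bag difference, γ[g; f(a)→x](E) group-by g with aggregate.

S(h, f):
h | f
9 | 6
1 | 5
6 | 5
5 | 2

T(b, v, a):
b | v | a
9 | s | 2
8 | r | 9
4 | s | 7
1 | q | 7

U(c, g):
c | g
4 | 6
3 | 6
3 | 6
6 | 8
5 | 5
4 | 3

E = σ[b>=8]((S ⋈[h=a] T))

σ filters on b, owned by the right side.
E' = (S ⋈[h=a] σ[b>=8](T))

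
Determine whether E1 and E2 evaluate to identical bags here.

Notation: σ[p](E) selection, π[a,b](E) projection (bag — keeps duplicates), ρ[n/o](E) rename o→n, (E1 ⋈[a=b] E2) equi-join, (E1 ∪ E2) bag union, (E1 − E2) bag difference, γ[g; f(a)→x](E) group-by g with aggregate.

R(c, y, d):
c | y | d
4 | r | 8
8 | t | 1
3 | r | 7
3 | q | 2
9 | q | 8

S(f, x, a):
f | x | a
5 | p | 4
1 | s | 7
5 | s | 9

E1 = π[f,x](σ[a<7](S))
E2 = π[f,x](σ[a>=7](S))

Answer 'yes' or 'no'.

E1 subexpression sizes:
  S → 3
  σ[a<7](S) → 1
  π[f,x](σ[a<7](S)) → 1
E2 subexpression sizes:
  S → 3
  σ[a>=7](S) → 2
  π[f,x](σ[a>=7](S)) → 2

E1 result:
f | x
5 | p
E2 result:
f | x
1 | s
5 | s
Witness: (1, 's') appears 0× in E1 but 1× in E2.

no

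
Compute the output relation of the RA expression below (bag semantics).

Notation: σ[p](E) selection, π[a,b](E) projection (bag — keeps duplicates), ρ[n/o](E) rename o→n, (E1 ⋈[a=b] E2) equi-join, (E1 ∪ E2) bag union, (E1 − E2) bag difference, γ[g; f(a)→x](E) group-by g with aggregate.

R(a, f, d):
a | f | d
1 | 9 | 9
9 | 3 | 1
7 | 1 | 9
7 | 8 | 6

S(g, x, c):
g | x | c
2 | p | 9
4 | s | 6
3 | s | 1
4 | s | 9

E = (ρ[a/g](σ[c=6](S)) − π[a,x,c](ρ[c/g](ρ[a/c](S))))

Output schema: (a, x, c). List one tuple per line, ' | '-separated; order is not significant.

Stepwise |·|:
  S → 4
  σ[c=6](S) → 1
  ρ[a/g](σ[c=6](S)) → 1
  S → 4
  ρ[a/c](S) → 4
  ρ[c/g](ρ[a/c](S)) → 4
  π[a,x,c](ρ[c/g](ρ[a/c](S))) → 4
  (ρ[a/g](σ[c=6](S)) − π[a,x,c](ρ[c/g](ρ[a/c](S)))) → 1

== RESULT ==
a | x | c
4 | s | 6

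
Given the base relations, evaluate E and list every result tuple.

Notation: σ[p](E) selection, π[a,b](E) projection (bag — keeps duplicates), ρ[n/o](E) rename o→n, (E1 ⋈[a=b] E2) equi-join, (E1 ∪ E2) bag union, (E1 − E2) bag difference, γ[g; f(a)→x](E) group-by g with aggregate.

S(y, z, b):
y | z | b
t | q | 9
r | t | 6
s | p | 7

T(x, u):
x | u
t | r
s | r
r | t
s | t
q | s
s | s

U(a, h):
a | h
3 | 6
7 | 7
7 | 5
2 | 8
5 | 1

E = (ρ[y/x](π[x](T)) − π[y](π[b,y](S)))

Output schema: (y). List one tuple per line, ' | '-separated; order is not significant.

Stepwise |·|:
  T → 6
  π[x](T) → 6
  ρ[y/x](π[x](T)) → 6
  S → 3
  π[b,y](S) → 3
  π[y](π[b,y](S)) → 3
  (ρ[y/x](π[x](T)) − π[y](π[b,y](S))) → 3

== RESULT ==
y
q
s
s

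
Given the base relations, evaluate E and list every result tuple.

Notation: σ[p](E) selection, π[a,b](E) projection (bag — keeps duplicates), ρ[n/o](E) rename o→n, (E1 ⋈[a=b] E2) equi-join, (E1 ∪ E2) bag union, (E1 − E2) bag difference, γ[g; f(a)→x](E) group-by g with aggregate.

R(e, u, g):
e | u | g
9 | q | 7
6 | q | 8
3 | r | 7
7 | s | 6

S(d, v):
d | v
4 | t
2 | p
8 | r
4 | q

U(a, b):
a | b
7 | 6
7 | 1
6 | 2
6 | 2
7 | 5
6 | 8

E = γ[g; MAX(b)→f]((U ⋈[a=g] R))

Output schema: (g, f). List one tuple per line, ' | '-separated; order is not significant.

Subexpression sizes:
  U → 6
  R → 4
  (U ⋈[a=g] R) → 9
  γ[g; MAX(b)→f]((U ⋈[a=g] R)) → 2

== RESULT ==
g | f
6 | 8
7 | 6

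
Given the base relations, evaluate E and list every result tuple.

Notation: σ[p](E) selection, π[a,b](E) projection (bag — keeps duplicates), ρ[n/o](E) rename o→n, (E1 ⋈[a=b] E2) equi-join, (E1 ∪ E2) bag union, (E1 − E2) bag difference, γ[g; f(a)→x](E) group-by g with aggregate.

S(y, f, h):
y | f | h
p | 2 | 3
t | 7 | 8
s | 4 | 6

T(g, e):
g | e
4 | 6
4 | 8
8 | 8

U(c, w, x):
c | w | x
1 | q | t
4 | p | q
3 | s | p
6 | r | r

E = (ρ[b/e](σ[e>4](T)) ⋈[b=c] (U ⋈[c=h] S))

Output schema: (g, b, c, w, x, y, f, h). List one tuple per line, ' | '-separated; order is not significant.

Stepwise |·|:
  T → 3
  σ[e>4](T) → 3
  ρ[b/e](σ[e>4](T)) → 3
  U → 4
  S → 3
  (U ⋈[c=h] S) → 2
  (ρ[b/e](σ[e>4](T)) ⋈[b=c] (U ⋈[c=h] S)) → 1

== RESULT ==
g | b | c | w | x | y | f | h
4 | 6 | 6 | r | r | s | 4 | 6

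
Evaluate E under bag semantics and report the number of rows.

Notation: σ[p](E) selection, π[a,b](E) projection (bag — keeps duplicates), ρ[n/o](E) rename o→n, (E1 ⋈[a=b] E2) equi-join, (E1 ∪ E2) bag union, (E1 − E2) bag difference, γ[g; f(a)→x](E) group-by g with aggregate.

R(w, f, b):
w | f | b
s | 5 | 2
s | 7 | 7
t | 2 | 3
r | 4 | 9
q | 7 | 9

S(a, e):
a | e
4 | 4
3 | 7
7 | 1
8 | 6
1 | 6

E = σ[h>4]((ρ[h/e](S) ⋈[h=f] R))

Row counts bottom-up:
  S → 5
  ρ[h/e](S) → 5
  R → 5
  (ρ[h/e](S) ⋈[h=f] R) → 3
  σ[h>4]((ρ[h/e](S) ⋈[h=f] R)) → 2

|E| = 2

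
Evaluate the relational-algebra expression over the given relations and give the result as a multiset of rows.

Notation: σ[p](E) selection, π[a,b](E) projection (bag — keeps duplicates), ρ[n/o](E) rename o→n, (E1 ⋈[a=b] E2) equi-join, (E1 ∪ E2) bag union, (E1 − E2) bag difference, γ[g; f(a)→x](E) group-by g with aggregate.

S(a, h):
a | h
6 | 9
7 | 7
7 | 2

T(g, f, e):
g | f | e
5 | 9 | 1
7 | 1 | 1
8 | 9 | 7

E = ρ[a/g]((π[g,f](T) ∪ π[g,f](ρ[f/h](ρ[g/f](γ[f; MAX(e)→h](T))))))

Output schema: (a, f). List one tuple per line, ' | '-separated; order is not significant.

Stepwise |·|:
  T → 3
  π[g,f](T) → 3
  T → 3
  γ[f; MAX(e)→h](T) → 2
  ρ[g/f](γ[f; MAX(e)→h](T)) → 2
  ρ[f/h](ρ[g/f](γ[f; MAX(e)→h](T))) → 2
  π[g,f](ρ[f/h](ρ[g/f](γ[f; MAX(e)→h](T)))) → 2
  (π[g,f](T) ∪ π[g,f](ρ[f/h](ρ[g/f](γ[f; MAX(e)→h](T))))) → 5
  ρ[a/g]((π[g,f](T) ∪ π[g,f](ρ[f/h](ρ[g/f](γ[f; MAX(e)→h](T)))))) → 5

== RESULT ==
a | f
1 | 1
5 | 9
7 | 1
8 | 9
9 | 7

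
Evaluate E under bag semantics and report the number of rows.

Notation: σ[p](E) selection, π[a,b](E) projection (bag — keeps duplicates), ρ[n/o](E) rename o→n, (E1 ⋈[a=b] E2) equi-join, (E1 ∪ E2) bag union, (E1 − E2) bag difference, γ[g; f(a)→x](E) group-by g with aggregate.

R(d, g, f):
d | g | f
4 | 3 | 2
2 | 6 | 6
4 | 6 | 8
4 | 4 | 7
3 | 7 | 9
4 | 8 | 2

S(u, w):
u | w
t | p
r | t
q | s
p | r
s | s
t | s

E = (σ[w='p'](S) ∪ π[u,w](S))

Subexpression sizes:
  S → 6
  σ[w='p'](S) → 1
  S → 6
  π[u,w](S) → 6
  (σ[w='p'](S) ∪ π[u,w](S)) → 7

|E| = 7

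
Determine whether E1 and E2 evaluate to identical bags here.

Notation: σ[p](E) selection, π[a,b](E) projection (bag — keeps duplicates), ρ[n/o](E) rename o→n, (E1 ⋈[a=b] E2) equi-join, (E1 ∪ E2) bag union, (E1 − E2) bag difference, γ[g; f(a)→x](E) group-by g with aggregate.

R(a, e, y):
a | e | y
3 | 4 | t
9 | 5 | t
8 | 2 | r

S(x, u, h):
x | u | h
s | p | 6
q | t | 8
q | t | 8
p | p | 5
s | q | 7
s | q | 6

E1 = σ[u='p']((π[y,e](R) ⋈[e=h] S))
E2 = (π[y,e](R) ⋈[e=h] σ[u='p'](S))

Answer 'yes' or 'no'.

E1 per-node cardinality:
  R → 3
  π[y,e](R) → 3
  S → 6
  (π[y,e](R) ⋈[e=h] S) → 1
  σ[u='p']((π[y,e](R) ⋈[e=h] S)) → 1
E2 per-node cardinality:
  R → 3
  π[y,e](R) → 3
  S → 6
  σ[u='p'](S) → 2
  (π[y,e](R) ⋈[e=h] σ[u='p'](S)) → 1

E1 and E2 produce the same multiset:
y | e | x | u | h
t | 5 | p | p | 5

yes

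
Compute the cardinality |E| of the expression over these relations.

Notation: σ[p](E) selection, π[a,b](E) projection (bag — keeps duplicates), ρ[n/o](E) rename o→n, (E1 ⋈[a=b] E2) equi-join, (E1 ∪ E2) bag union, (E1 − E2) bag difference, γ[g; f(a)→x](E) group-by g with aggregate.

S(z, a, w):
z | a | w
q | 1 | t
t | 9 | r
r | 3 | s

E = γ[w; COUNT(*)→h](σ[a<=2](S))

Per-node cardinality:
  S → 3
  σ[a<=2](S) → 1
  γ[w; COUNT(*)→h](σ[a<=2](S)) → 1

|E| = 1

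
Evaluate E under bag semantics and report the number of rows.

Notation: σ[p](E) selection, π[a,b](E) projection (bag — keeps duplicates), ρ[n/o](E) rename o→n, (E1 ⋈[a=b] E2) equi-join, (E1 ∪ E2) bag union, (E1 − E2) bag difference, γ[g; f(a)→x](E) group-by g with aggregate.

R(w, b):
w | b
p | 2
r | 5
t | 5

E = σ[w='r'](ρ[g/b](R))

Per-node cardinality:
  R → 3
  ρ[g/b](R) → 3
  σ[w='r'](ρ[g/b](R)) → 1

|E| = 1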